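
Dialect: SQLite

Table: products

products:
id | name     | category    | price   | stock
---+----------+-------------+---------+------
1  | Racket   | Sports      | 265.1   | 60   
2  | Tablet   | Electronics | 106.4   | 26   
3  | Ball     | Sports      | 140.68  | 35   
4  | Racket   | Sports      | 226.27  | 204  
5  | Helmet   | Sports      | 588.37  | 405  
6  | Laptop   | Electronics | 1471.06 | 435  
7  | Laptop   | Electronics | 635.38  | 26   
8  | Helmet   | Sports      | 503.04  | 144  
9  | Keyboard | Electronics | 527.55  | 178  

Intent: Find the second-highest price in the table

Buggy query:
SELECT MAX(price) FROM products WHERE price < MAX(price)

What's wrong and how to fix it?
Bug: The inner MAX is an aggregate inside WHERE, which is not allowed

Fix: Compute the overall MAX in a subquery, then take MAX of rows below it

Corrected query:
SELECT MAX(price) FROM products WHERE price < (SELECT MAX(price) FROM products)

Result:
MAX(price)
----------
635.38    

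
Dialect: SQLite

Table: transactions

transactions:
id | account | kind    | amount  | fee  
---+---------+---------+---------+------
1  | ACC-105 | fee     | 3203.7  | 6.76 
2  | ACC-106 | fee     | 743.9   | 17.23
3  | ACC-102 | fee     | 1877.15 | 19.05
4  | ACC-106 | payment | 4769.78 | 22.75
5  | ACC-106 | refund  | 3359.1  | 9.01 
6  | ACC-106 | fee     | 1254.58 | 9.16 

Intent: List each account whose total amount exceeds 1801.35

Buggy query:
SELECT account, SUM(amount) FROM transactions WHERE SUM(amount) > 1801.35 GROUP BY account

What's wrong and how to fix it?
Bug: Aggregate functions cannot appear in a WHERE clause

Fix: Use HAVING (which filters groups after aggregation) instead of WHERE

Corrected query:
SELECT account, SUM(amount) FROM transactions GROUP BY account HAVING SUM(amount) > 1801.35

Result:
account | SUM(amount)
--------+------------
ACC-102 | 1877.15    
ACC-105 | 3203.7     
ACC-106 | 10127.36   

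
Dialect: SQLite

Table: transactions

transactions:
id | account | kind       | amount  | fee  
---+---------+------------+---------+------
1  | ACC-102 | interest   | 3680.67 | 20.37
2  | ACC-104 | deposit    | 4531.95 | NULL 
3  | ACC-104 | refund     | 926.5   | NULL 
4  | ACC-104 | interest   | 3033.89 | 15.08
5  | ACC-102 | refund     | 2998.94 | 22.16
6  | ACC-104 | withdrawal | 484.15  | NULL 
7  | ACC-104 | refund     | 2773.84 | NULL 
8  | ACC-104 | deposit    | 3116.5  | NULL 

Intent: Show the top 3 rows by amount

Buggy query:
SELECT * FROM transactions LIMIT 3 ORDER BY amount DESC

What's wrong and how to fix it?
Bug: ORDER BY cannot follow LIMIT; LIMIT is the final clause

Fix: Swap the clauses: ORDER BY first, then LIMIT

Corrected query:
SELECT * FROM transactions ORDER BY amount DESC LIMIT 3

Result:
id | account | kind     | amount  | fee  
---+---------+----------+---------+------
2  | ACC-104 | deposit  | 4531.95 | NULL 
1  | ACC-102 | interest | 3680.67 | 20.37
8  | ACC-104 | deposit  | 3116.5  | NULL 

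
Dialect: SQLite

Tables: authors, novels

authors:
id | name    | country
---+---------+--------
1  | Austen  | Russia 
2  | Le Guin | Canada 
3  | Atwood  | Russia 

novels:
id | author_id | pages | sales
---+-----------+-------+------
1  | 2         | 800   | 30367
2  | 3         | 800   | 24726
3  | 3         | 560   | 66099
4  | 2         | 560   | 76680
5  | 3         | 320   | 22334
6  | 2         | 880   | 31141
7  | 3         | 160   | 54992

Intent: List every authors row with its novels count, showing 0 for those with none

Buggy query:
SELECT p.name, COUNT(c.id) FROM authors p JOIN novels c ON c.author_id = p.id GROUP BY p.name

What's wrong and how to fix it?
Bug: INNER JOIN drops authors rows that have no matching novels rows

Fix: Switch to LEFT JOIN to retain unmatched parent rows

Corrected query:
SELECT p.name, COUNT(c.id) FROM authors p LEFT JOIN novels c ON c.author_id = p.id GROUP BY p.name

Result:
name    | COUNT(c.id)
--------+------------
Atwood  | 4          
Austen  | 0          
Le Guin | 3          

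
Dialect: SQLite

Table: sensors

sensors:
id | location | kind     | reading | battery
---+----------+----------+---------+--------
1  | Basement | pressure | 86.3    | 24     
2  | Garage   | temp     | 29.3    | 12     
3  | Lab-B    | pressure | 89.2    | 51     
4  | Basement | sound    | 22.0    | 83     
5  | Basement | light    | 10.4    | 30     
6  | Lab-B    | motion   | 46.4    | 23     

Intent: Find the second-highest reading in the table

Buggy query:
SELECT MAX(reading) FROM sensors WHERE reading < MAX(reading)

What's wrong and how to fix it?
Bug: The inner MAX is an aggregate inside WHERE, which is not allowed

Fix: Compute the overall MAX in a subquery, then take MAX of rows below it

Corrected query:
SELECT MAX(reading) FROM sensors WHERE reading < (SELECT MAX(reading) FROM sensors)

Result:
MAX(reading)
------------
86.3        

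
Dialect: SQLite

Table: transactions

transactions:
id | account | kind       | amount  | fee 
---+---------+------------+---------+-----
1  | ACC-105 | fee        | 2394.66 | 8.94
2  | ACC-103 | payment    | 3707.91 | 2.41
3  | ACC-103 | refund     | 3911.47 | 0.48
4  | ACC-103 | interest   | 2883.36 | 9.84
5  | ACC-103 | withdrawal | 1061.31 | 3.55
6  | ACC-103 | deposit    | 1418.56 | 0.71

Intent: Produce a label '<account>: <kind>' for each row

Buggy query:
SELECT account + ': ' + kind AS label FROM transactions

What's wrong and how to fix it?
Bug: '+' is numeric addition; on text columns SQLite converts them to 0 instead of concatenating

Fix: Replace + with || to concatenate text

Corrected query:
SELECT account || ': ' || kind AS label FROM transactions

Result:
label              
-------------------
ACC-105: fee       
ACC-103: payment   
ACC-103: refund    
ACC-103: interest  
ACC-103: withdrawal
ACC-103: deposit   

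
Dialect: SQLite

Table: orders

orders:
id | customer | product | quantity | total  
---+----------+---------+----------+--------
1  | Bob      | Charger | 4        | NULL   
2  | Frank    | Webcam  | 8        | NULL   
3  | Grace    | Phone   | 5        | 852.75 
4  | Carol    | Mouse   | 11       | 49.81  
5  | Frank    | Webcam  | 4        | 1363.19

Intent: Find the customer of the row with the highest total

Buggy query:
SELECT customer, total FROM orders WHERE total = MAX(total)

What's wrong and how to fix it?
Bug: MAX(total) is an aggregate and cannot be used directly in WHERE

Fix: Wrap MAX in a scalar subquery so WHERE compares against a single value

Corrected query:
SELECT customer, total FROM orders WHERE total = (SELECT MAX(total) FROM orders)

Result:
customer | total  
---------+--------
Frank    | 1363.19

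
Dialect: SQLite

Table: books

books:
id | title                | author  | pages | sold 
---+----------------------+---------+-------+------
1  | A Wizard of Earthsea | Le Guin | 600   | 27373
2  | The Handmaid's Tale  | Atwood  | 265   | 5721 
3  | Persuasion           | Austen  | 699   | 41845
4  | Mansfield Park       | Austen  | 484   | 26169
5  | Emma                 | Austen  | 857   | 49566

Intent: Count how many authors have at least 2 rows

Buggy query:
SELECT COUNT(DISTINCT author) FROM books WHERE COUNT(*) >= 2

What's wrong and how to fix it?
Bug: COUNT(*) cannot appear in WHERE; the per-group count doesn't exist yet

Fix: Use a subquery that GROUPs and filters with HAVING, then count its rows

Corrected query:
SELECT COUNT(*) FROM (SELECT author FROM books GROUP BY author HAVING COUNT(*) >= 2)

Result:
COUNT(*)
--------
1       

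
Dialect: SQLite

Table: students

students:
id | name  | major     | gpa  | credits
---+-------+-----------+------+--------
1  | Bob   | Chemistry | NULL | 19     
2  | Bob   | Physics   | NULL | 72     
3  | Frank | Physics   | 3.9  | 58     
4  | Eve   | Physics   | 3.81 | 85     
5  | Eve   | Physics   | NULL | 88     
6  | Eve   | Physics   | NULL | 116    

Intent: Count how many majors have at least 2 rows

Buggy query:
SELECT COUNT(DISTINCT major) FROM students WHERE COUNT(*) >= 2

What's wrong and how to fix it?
Bug: WHERE filters individual rows, not groups, so a group-level COUNT is invalid there

Fix: Use a subquery that GROUPs and filters with HAVING, then count its rows

Corrected query:
SELECT COUNT(*) FROM (SELECT major FROM students GROUP BY major HAVING COUNT(*) >= 2)

Result:
COUNT(*)
--------
1       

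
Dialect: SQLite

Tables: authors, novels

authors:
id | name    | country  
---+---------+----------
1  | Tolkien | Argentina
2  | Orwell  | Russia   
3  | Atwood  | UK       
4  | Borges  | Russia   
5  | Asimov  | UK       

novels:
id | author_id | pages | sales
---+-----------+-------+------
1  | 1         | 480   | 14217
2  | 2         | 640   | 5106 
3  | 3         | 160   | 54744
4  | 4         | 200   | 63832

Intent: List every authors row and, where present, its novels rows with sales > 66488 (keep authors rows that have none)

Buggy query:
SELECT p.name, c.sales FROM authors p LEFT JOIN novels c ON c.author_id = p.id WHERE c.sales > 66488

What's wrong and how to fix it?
Bug: A WHERE condition on the right-hand table after LEFT JOIN drops unmatched parents

Fix: Move the right-table condition into the ON clause so unmatched parents are kept

Corrected query:
SELECT p.name, c.sales FROM authors p LEFT JOIN novels c ON c.author_id = p.id AND c.sales > 66488

Result:
name    | sales
--------+------
Tolkien | NULL 
Orwell  | NULL 
Atwood  | NULL 
Borges  | NULL 
Asimov  | NULL 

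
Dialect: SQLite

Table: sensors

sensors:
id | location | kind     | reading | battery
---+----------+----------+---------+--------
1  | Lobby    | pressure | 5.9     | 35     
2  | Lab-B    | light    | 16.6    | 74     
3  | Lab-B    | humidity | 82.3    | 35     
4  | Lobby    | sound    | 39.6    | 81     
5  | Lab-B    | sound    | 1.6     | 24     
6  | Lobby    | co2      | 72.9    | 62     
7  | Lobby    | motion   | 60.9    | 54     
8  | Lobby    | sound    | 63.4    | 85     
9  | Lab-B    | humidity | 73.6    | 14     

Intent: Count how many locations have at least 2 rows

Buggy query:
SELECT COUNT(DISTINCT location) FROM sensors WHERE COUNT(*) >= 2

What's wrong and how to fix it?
Bug: WHERE filters individual rows, not groups, so a group-level COUNT is invalid there

Fix: Use a subquery that GROUPs and filters with HAVING, then count its rows

Corrected query:
SELECT COUNT(*) FROM (SELECT location FROM sensors GROUP BY location HAVING COUNT(*) >= 2)

Result:
COUNT(*)
--------
2       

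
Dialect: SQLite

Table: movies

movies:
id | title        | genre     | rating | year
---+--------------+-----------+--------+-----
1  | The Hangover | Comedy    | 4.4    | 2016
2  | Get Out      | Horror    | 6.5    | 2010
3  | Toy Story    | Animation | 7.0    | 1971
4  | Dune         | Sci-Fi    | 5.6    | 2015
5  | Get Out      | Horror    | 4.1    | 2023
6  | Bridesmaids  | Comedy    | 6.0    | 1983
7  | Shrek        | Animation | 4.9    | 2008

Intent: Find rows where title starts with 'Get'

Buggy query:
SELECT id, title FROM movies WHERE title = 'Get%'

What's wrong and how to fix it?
Bug: Wildcards only work with LIKE; '=' treats '%' as a literal character

Fix: Use LIKE for wildcard pattern matching

Corrected query:
SELECT id, title FROM movies WHERE title LIKE 'Get%'

Result:
id | title  
---+--------
2  | Get Out
5  | Get Out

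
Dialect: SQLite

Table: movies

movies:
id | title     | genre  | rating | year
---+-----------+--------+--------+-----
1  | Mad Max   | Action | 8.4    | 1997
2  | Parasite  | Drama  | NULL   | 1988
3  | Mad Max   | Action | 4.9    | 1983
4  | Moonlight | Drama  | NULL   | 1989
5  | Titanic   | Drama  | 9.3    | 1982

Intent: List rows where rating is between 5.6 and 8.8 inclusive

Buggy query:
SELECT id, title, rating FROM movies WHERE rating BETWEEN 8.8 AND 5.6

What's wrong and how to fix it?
Bug: BETWEEN expects the lower bound first; with 8.8 AND 5.6 the range is empty

Fix: Swap the bounds so the smaller value comes first

Corrected query:
SELECT id, title, rating FROM movies WHERE rating BETWEEN 5.6 AND 8.8

Result:
id | title   | rating
---+---------+-------
1  | Mad Max | 8.4   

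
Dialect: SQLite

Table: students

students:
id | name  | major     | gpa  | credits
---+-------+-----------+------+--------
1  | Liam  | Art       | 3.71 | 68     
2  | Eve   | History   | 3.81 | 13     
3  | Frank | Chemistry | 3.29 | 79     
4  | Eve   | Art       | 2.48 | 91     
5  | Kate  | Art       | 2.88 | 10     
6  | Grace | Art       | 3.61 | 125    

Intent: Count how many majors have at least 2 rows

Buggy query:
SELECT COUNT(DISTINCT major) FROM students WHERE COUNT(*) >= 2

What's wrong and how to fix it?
Bug: COUNT(*) cannot appear in WHERE; the per-group count doesn't exist yet

Fix: Group first with HAVING COUNT(*) >= 2, then COUNT the resulting groups

Corrected query:
SELECT COUNT(*) FROM (SELECT major FROM students GROUP BY major HAVING COUNT(*) >= 2)

Result:
COUNT(*)
--------
1       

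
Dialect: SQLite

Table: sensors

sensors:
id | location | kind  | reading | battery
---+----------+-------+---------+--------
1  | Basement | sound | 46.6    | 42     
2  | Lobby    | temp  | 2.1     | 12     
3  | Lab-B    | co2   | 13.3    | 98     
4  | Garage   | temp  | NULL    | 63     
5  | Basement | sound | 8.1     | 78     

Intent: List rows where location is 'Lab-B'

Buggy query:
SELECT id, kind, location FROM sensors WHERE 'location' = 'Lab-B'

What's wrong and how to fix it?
Bug: 'location' in single quotes is a string literal, not the column; the comparison is literal-vs-literal and never true

Fix: Reference the column as location without single quotes

Corrected query:
SELECT id, kind, location FROM sensors WHERE location = 'Lab-B'

Result:
id | kind | location
---+------+---------
3  | co2  | Lab-B   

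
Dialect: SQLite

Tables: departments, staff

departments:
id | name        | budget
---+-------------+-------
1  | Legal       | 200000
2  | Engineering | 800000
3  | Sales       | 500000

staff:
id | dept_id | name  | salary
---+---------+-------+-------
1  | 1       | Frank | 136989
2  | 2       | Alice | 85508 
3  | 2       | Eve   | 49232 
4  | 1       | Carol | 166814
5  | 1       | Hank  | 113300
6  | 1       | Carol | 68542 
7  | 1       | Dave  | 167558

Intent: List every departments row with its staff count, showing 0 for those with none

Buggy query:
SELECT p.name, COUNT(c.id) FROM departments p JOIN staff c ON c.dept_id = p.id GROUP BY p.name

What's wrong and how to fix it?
Bug: INNER JOIN drops departments rows that have no matching staff rows

Fix: Switch to LEFT JOIN to retain unmatched parent rows

Corrected query:
SELECT p.name, COUNT(c.id) FROM departments p LEFT JOIN staff c ON c.dept_id = p.id GROUP BY p.name

Result:
name        | COUNT(c.id)
------------+------------
Engineering | 2          
Legal       | 5          
Sales       | 0          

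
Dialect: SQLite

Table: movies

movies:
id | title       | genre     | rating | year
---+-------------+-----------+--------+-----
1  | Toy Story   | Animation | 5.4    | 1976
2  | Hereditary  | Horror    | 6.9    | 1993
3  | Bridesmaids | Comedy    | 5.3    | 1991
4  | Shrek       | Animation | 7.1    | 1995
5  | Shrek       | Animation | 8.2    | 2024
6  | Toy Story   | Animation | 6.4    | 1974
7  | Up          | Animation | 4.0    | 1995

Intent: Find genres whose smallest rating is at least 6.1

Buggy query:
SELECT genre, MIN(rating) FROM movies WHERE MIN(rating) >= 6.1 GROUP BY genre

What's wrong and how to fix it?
Bug: Aggregates like MIN are computed per group after WHERE runs

Fix: Use HAVING for the per-group MIN condition

Corrected query:
SELECT genre, MIN(rating) FROM movies GROUP BY genre HAVING MIN(rating) >= 6.1

Result:
genre  | MIN(rating)
-------+------------
Horror | 6.9        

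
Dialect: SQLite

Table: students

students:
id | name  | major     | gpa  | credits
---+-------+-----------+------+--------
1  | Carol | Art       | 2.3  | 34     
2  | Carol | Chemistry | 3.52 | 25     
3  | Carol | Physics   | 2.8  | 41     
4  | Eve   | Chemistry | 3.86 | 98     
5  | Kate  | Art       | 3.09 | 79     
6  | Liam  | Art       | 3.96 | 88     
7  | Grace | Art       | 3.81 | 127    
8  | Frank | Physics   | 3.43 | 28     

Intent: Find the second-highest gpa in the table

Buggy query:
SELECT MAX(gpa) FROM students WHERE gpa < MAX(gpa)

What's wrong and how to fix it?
Bug: The inner MAX is an aggregate inside WHERE, which is not allowed

Fix: Put the inner MAX in a scalar subquery

Corrected query:
SELECT MAX(gpa) FROM students WHERE gpa < (SELECT MAX(gpa) FROM students)

Result:
MAX(gpa)
--------
3.86    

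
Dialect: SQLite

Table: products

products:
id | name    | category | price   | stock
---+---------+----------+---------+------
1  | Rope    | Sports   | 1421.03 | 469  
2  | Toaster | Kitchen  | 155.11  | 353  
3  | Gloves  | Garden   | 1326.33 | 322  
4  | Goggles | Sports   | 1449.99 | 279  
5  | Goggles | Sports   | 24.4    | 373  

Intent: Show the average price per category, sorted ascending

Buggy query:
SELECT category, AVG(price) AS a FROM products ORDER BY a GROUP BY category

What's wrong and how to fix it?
Bug: ORDER BY appears before GROUP BY; SQL clause order requires GROUP BY first

Fix: Move ORDER BY to the end, after GROUP BY

Corrected query:
SELECT category, AVG(price) AS a FROM products GROUP BY category ORDER BY a

Result:
category | a      
---------+--------
Kitchen  | 155.11 
Sports   | 965.14 
Garden   | 1326.33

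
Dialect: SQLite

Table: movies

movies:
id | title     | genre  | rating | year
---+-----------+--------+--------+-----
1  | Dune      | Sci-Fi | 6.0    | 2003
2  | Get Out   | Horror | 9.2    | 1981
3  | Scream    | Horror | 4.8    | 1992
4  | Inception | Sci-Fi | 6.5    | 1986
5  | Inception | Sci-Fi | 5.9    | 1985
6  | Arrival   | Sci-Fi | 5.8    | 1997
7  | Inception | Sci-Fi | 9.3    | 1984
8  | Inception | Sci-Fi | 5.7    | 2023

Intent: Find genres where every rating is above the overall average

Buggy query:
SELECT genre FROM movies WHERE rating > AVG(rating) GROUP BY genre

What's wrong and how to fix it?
Bug: WHERE evaluates per row before aggregation, so AVG() is unavailable

Fix: Use a subquery for AVG and a HAVING MIN(...) filter so the condition holds for every row in the group

Corrected query:
SELECT genre FROM movies GROUP BY genre HAVING MIN(rating) > (SELECT AVG(rating) FROM movies)

Result:
(no rows)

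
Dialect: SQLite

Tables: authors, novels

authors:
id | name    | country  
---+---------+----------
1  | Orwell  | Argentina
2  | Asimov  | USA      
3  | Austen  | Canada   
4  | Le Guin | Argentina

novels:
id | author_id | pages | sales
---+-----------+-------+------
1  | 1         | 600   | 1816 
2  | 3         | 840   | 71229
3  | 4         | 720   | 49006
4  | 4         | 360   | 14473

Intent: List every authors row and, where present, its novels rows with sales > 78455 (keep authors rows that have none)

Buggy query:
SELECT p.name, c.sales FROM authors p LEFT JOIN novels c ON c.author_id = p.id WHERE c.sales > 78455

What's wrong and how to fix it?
Bug: Filtering c.sales in WHERE discards the NULL rows produced by LEFT JOIN, turning it into an inner join

Fix: Put 'c.sales > 78455' in the JOIN's ON clause instead of WHERE

Corrected query:
SELECT p.name, c.sales FROM authors p LEFT JOIN novels c ON c.author_id = p.id AND c.sales > 78455

Result:
name    | sales
--------+------
Orwell  | NULL 
Asimov  | NULL 
Austen  | NULL 
Le Guin | NULL 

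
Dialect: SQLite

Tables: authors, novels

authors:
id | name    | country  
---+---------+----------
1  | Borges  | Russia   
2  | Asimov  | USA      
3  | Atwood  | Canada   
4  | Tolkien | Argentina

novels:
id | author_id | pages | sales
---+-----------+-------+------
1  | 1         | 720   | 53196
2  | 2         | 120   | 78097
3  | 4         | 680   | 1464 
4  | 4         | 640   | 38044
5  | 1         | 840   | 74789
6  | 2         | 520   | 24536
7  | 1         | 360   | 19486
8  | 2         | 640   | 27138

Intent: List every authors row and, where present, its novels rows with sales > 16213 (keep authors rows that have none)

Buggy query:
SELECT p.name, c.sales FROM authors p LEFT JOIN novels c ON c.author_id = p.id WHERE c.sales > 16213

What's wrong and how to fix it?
Bug: Filtering c.sales in WHERE discards the NULL rows produced by LEFT JOIN, turning it into an inner join

Fix: Move the right-table condition into the ON clause so unmatched parents are kept

Corrected query:
SELECT p.name, c.sales FROM authors p LEFT JOIN novels c ON c.author_id = p.id AND c.sales > 16213

Result:
name    | sales
--------+------
Borges  | 19486
Borges  | 53196
Borges  | 74789
Asimov  | 24536
Asimov  | 27138
Asimov  | 78097
Atwood  | NULL 
Tolkien | 38044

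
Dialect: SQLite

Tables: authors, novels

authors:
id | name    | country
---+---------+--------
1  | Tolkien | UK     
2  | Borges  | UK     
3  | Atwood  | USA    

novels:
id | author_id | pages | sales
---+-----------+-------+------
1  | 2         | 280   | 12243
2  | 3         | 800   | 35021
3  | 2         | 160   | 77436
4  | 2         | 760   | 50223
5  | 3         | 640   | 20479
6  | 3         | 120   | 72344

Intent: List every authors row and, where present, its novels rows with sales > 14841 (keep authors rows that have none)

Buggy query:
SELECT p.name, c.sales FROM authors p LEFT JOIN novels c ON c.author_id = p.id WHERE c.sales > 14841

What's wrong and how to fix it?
Bug: A WHERE condition on the right-hand table after LEFT JOIN drops unmatched parents

Fix: Move the right-table condition into the ON clause so unmatched parents are kept

Corrected query:
SELECT p.name, c.sales FROM authors p LEFT JOIN novels c ON c.author_id = p.id AND c.sales > 14841

Result:
name    | sales
--------+------
Tolkien | NULL 
Borges  | 50223
Borges  | 77436
Atwood  | 20479
Atwood  | 35021
Atwood  | 72344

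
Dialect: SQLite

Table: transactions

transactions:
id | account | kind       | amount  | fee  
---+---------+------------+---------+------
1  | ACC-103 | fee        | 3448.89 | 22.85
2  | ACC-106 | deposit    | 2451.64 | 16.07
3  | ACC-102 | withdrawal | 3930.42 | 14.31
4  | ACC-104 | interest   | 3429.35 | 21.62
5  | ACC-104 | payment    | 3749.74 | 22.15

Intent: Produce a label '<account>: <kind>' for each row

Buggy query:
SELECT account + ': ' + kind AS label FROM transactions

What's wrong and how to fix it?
Bug: '+' is numeric addition; on text columns SQLite converts them to 0 instead of concatenating

Fix: Replace + with || to concatenate text

Corrected query:
SELECT account || ': ' || kind AS label FROM transactions

Result:
label              
-------------------
ACC-103: fee       
ACC-106: deposit   
ACC-102: withdrawal
ACC-104: interest  
ACC-104: payment   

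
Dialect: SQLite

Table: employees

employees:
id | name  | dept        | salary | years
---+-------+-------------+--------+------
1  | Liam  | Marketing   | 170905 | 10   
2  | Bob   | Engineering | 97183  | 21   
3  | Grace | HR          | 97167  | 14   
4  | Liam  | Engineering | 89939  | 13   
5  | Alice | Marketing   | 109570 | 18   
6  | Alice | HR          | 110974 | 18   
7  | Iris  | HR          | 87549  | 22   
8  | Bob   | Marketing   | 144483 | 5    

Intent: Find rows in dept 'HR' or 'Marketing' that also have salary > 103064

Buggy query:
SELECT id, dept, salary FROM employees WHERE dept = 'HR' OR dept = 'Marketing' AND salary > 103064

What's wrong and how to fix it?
Bug: Without parentheses, AND is evaluated before OR, so the salary filter only applies to the 'Marketing' branch

Fix: Add parentheses around the OR so the AND applies to both alternatives

Corrected query:
SELECT id, dept, salary FROM employees WHERE (dept = 'HR' OR dept = 'Marketing') AND salary > 103064

Result:
id | dept      | salary
---+-----------+-------
1  | Marketing | 170905
5  | Marketing | 109570
6  | HR        | 110974
8  | Marketing | 144483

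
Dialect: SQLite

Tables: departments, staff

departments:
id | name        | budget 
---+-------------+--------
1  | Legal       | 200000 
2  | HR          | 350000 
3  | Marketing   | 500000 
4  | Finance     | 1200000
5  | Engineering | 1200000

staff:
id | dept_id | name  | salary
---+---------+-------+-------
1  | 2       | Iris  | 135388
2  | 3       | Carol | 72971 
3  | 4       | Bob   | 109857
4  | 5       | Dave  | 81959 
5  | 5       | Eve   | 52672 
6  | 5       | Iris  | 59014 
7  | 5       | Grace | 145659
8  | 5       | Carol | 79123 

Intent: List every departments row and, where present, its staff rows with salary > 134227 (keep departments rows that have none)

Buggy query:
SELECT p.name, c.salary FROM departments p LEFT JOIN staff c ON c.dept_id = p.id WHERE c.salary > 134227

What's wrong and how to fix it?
Bug: Filtering c.salary in WHERE discards the NULL rows produced by LEFT JOIN, turning it into an inner join

Fix: Put 'c.salary > 134227' in the JOIN's ON clause instead of WHERE

Corrected query:
SELECT p.name, c.salary FROM departments p LEFT JOIN staff c ON c.dept_id = p.id AND c.salary > 134227

Result:
name        | salary
------------+-------
Legal       | NULL  
HR          | 135388
Marketing   | NULL  
Finance     | NULL  
Engineering | 145659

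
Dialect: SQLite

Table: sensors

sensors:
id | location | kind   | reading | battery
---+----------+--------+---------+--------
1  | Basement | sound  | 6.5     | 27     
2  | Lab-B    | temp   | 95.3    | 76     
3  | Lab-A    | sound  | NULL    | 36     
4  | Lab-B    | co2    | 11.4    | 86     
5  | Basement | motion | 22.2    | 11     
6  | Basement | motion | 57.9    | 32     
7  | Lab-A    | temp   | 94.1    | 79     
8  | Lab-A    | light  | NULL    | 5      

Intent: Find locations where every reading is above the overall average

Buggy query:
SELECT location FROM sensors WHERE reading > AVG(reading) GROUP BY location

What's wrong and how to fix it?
Bug: WHERE evaluates per row before aggregation, so AVG() is unavailable

Fix: Use a subquery for AVG and a HAVING MIN(...) filter so the condition holds for every row in the group

Corrected query:
SELECT location FROM sensors GROUP BY location HAVING MIN(reading) > (SELECT AVG(reading) FROM sensors)

Result:
location
--------
Lab-A   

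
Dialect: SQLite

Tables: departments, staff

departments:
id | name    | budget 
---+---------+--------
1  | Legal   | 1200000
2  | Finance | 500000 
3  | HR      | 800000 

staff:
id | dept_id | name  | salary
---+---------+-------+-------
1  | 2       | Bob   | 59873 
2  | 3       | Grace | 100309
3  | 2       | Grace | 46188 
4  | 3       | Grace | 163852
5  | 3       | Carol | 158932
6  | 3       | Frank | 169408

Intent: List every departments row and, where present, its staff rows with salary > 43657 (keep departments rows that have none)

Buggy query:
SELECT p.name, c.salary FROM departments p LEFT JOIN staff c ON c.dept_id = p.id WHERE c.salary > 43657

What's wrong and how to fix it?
Bug: Filtering c.salary in WHERE discards the NULL rows produced by LEFT JOIN, turning it into an inner join

Fix: Put 'c.salary > 43657' in the JOIN's ON clause instead of WHERE

Corrected query:
SELECT p.name, c.salary FROM departments p LEFT JOIN staff c ON c.dept_id = p.id AND c.salary > 43657

Result:
name    | salary
--------+-------
Legal   | NULL  
Finance | 46188 
Finance | 59873 
HR      | 100309
HR      | 158932
HR      | 163852
HR      | 169408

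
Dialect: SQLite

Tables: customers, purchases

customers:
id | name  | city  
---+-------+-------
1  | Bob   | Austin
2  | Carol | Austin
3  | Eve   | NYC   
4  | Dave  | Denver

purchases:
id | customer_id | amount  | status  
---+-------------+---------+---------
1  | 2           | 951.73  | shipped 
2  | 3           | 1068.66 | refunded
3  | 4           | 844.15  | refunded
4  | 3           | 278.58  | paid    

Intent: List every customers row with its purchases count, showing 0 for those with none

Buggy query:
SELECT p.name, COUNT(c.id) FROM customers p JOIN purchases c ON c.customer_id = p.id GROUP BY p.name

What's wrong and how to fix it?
Bug: An inner join excludes parents with zero children

Fix: Use LEFT JOIN so parents without children still appear (COUNT(c.id) gives 0)

Corrected query:
SELECT p.name, COUNT(c.id) FROM customers p LEFT JOIN purchases c ON c.customer_id = p.id GROUP BY p.name

Result:
name  | COUNT(c.id)
------+------------
Bob   | 0          
Carol | 1          
Dave  | 1          
Eve   | 2          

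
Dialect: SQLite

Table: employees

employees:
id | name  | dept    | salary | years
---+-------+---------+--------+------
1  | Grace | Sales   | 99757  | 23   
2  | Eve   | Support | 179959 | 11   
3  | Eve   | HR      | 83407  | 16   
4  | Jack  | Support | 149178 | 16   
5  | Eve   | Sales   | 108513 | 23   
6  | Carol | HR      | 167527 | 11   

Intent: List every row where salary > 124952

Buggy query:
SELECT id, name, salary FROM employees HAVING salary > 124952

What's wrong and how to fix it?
Bug: This is a non-aggregate query (no GROUP BY, no aggregates), so in SQLite the HAVING clause is invalid here; a row-level condition belongs in WHERE

Fix: Use WHERE for row-level filtering

Corrected query:
SELECT id, name, salary FROM employees WHERE salary > 124952

Result:
id | name  | salary
---+-------+-------
2  | Eve   | 179959
4  | Jack  | 149178
6  | Carol | 167527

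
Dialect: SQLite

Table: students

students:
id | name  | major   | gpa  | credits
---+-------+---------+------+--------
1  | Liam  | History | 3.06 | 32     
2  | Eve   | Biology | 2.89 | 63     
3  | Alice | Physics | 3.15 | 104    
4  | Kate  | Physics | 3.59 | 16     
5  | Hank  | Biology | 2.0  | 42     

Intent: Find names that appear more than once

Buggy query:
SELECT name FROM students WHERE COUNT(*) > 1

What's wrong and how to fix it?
Bug: COUNT(*) is an aggregate and cannot be used in WHERE

Fix: Group first, then use HAVING for the count condition

Corrected query:
SELECT name FROM students GROUP BY name HAVING COUNT(*) > 1

Result:
(no rows)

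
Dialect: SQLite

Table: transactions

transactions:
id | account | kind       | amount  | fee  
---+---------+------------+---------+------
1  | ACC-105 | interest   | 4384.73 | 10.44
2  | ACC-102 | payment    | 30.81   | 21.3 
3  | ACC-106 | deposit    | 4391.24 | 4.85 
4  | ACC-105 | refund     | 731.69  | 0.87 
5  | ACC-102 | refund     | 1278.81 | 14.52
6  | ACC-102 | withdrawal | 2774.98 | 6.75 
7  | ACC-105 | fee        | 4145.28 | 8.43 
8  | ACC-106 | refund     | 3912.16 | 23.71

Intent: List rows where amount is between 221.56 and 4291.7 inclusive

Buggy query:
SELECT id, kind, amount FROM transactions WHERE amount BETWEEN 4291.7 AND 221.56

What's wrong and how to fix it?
Bug: The bounds are reversed; BETWEEN a AND b requires a <= b to match anything

Fix: Swap the bounds so the smaller value comes first

Corrected query:
SELECT id, kind, amount FROM transactions WHERE amount BETWEEN 221.56 AND 4291.7

Result:
id | kind       | amount 
---+------------+--------
4  | refund     | 731.69 
5  | refund     | 1278.81
6  | withdrawal | 2774.98
7  | fee        | 4145.28
8  | refund     | 3912.16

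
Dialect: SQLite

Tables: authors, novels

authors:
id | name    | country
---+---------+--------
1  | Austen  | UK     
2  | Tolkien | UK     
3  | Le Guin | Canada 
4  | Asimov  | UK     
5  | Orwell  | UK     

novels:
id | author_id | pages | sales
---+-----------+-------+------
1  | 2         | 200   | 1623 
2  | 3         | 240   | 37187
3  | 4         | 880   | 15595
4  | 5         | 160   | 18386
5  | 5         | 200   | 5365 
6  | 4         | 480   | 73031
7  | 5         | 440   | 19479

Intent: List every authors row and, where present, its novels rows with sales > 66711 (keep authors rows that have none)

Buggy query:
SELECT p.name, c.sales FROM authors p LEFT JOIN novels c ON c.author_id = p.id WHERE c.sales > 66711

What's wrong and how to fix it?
Bug: A WHERE condition on the right-hand table after LEFT JOIN drops unmatched parents

Fix: Move the right-table condition into the ON clause so unmatched parents are kept

Corrected query:
SELECT p.name, c.sales FROM authors p LEFT JOIN novels c ON c.author_id = p.id AND c.sales > 66711

Result:
name    | sales
--------+------
Austen  | NULL 
Tolkien | NULL 
Le Guin | NULL 
Asimov  | 73031
Orwell  | NULL 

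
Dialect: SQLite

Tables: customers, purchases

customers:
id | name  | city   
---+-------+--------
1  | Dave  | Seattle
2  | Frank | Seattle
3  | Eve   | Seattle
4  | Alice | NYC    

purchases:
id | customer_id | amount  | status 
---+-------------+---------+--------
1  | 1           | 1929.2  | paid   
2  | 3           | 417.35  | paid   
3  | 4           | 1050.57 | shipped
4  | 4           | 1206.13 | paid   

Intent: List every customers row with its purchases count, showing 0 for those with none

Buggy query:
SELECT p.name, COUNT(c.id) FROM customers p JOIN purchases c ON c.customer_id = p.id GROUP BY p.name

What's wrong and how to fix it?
Bug: INNER JOIN drops customers rows that have no matching purchases rows

Fix: Switch to LEFT JOIN to retain unmatched parent rows

Corrected query:
SELECT p.name, COUNT(c.id) FROM customers p LEFT JOIN purchases c ON c.customer_id = p.id GROUP BY p.name

Result:
name  | COUNT(c.id)
------+------------
Alice | 2          
Dave  | 1          
Eve   | 1          
Frank | 0          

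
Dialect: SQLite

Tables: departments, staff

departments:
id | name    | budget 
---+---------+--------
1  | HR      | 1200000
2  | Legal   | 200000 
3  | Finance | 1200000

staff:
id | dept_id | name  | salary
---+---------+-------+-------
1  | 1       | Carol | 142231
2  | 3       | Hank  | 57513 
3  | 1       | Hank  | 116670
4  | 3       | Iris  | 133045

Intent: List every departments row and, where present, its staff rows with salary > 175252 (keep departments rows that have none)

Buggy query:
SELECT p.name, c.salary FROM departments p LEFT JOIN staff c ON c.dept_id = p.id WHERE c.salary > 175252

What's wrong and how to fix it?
Bug: A WHERE condition on the right-hand table after LEFT JOIN drops unmatched parents

Fix: Move the right-table condition into the ON clause so unmatched parents are kept

Corrected query:
SELECT p.name, c.salary FROM departments p LEFT JOIN staff c ON c.dept_id = p.id AND c.salary > 175252

Result:
name    | salary
--------+-------
HR      | NULL  
Legal   | NULL  
Finance | NULL  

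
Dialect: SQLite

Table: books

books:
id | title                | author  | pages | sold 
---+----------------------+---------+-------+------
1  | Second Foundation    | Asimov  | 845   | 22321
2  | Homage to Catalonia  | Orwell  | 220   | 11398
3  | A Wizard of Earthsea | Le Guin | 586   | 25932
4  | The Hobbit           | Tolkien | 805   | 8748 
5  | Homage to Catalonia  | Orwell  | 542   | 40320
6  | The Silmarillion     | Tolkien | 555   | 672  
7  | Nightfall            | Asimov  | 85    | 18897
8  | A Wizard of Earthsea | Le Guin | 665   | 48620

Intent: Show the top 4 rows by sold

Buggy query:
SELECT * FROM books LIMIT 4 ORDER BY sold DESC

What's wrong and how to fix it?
Bug: ORDER BY cannot follow LIMIT; LIMIT is the final clause

Fix: Swap the clauses: ORDER BY first, then LIMIT

Corrected query:
SELECT * FROM books ORDER BY sold DESC LIMIT 4

Result:
id | title                | author  | pages | sold 
---+----------------------+---------+-------+------
8  | A Wizard of Earthsea | Le Guin | 665   | 48620
5  | Homage to Catalonia  | Orwell  | 542   | 40320
3  | A Wizard of Earthsea | Le Guin | 586   | 25932
1  | Second Foundation    | Asimov  | 845   | 22321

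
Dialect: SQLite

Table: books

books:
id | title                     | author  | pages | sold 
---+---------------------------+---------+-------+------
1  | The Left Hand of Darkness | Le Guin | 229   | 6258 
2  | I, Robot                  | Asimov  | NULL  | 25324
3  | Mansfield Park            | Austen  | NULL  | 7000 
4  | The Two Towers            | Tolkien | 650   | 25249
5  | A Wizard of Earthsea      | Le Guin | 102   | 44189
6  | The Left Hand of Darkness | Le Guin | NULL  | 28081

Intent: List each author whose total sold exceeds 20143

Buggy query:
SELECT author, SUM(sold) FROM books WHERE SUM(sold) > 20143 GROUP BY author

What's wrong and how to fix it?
Bug: Aggregate functions cannot appear in a WHERE clause

Fix: Move the aggregate condition to a HAVING clause

Corrected query:
SELECT author, SUM(sold) FROM books GROUP BY author HAVING SUM(sold) > 20143

Result:
author  | SUM(sold)
--------+----------
Asimov  | 25324    
Le Guin | 78528    
Tolkien | 25249    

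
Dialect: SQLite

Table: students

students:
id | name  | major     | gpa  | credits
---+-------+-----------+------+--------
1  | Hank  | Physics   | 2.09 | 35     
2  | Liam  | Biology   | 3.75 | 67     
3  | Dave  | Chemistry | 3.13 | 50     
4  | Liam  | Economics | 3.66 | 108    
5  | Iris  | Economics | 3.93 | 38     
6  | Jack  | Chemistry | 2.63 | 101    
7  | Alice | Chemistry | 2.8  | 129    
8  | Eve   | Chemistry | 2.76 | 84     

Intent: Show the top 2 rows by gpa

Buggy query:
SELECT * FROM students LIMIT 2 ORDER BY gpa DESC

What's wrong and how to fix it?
Bug: LIMIT must come after ORDER BY

Fix: Sort with ORDER BY, then apply LIMIT

Corrected query:
SELECT * FROM students ORDER BY gpa DESC LIMIT 2

Result:
id | name | major     | gpa  | credits
---+------+-----------+------+--------
5  | Iris | Economics | 3.93 | 38     
2  | Liam | Biology   | 3.75 | 67     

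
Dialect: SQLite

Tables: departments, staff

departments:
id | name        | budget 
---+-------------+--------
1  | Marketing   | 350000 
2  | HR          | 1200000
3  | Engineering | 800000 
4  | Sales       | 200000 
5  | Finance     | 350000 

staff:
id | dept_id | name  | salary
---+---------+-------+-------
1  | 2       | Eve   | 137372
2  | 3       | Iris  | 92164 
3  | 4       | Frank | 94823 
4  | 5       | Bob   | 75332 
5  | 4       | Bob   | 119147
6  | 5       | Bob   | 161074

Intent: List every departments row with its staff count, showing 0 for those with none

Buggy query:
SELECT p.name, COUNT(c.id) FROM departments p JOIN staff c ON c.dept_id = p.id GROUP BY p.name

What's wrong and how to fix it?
Bug: INNER JOIN drops departments rows that have no matching staff rows

Fix: Switch to LEFT JOIN to retain unmatched parent rows

Corrected query:
SELECT p.name, COUNT(c.id) FROM departments p LEFT JOIN staff c ON c.dept_id = p.id GROUP BY p.name

Result:
name        | COUNT(c.id)
------------+------------
Engineering | 1          
Finance     | 2          
HR          | 1          
Marketing   | 0          
Sales       | 2          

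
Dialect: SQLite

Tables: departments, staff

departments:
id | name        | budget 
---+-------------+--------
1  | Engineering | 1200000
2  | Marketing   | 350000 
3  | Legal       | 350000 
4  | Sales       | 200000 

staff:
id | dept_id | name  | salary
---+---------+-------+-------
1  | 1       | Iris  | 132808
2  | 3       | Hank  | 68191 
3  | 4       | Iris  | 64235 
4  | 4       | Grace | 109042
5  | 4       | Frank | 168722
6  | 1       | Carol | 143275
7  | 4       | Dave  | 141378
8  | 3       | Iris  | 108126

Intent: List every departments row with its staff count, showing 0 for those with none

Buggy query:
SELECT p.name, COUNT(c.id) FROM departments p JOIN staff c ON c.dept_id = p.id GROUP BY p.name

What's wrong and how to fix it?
Bug: An inner join excludes parents with zero children

Fix: Switch to LEFT JOIN to retain unmatched parent rows

Corrected query:
SELECT p.name, COUNT(c.id) FROM departments p LEFT JOIN staff c ON c.dept_id = p.id GROUP BY p.name

Result:
name        | COUNT(c.id)
------------+------------
Engineering | 2          
Legal       | 2          
Marketing   | 0          
Sales       | 4          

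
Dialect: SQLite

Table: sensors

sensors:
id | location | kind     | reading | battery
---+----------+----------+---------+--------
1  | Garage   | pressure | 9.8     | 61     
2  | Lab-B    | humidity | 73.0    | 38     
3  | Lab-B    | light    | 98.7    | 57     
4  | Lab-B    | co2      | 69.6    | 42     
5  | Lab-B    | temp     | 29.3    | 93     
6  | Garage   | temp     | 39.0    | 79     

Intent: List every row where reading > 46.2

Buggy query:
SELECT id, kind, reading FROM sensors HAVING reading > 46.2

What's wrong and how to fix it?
Bug: This is a non-aggregate query (no GROUP BY, no aggregates), so in SQLite the HAVING clause is invalid here; a row-level condition belongs in WHERE

Fix: Use WHERE for row-level filtering

Corrected query:
SELECT id, kind, reading FROM sensors WHERE reading > 46.2

Result:
id | kind     | reading
---+----------+--------
2  | humidity | 73     
3  | light    | 98.7   
4  | co2      | 69.6   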